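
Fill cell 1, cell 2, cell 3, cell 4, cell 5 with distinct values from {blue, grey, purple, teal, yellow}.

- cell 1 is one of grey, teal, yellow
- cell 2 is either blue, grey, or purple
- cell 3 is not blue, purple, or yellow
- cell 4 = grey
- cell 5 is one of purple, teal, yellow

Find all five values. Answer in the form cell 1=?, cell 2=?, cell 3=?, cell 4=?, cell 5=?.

cell 1=yellow, cell 2=blue, cell 3=teal, cell 4=grey, cell 5=purple

cell 4's domain is down to {grey}, so cell 4 = grey. Eliminate grey elsewhere: cell 1, cell 2, cell 3.
That leaves cell 3 = teal. Strike teal from cell 1, cell 5.
cell 1's domain is down to {yellow}, so cell 1 = yellow. Remove yellow from cell 5.
cell 5 must be purple (only option left). Remove purple from cell 2.
cell 2 must be blue (only option left).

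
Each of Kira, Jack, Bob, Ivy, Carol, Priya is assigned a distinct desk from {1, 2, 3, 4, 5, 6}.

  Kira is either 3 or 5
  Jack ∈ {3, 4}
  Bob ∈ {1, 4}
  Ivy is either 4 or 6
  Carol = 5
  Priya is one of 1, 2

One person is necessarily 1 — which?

Bob

Carol must be 5 (only option left). Strike 5 from Kira.
Kira must be 3 (only option left). So Jack can't be 3.
Jack's domain is down to {4}, so Jack = 4. Remove 4 from Bob, Ivy.
So 1 goes to Bob.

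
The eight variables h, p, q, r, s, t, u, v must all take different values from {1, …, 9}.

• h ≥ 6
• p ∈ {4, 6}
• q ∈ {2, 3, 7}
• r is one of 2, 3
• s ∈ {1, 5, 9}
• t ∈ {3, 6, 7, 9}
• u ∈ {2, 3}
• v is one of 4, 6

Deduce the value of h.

p and v share exactly the 2 values {4, 6}; by pigeonhole those values go to them, so strike 4, 6 from h, t.
r and u between them cover only {2, 3} — a naked pair. Remove those values from q, t.
q must be 7 (only option left). Strike 7 from h, t.
That leaves t = 9. So h, s can't be 9.
So h = 8.

8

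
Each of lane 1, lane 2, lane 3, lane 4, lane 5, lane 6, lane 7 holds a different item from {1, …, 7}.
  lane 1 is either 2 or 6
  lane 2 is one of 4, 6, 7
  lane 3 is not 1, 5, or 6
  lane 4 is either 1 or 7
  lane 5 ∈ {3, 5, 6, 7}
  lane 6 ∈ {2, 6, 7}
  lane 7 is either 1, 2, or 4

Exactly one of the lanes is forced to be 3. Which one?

Among the 7 variables, 5 fits only lane 5 (and all 7 values in {1, 2, 3, 4, 5, 6, 7} must be used), so lane 5 = 5.
The 6 still-open variables draw from only 6 values {1, 2, 3, 4, 6, 7}, so each is used; only lane 3 can be 3, hence lane 3 = 3.

lane 3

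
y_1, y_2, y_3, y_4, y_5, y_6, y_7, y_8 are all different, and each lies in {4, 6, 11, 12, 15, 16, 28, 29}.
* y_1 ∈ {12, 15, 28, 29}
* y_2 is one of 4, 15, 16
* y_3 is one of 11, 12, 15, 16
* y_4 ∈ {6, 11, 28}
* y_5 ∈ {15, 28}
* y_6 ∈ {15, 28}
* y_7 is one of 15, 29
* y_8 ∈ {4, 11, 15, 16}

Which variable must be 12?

Among the 8 variables, 6 fits only y_4 (and all 8 values in {4, 6, 11, 12, 15, 16, 28, 29} must be used), so y_4 = 6.
y_5 and y_6 between them cover only {15, 28} — a naked pair. Remove those values from y_1, y_2, y_3, y_7, y_8.
y_7 must be 29 (only option left). So y_1 can't be 29.
So 12 goes to y_1.

y_1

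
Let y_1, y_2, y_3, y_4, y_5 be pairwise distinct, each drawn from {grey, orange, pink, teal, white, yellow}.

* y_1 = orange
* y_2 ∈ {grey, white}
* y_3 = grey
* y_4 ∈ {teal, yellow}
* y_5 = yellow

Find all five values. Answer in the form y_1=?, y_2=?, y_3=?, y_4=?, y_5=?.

y_1=orange, y_2=white, y_3=grey, y_4=teal, y_5=yellow

y_1 must be orange (only option left).
y_3 must be grey (only option left). Eliminate grey elsewhere: y_2.
That leaves y_5 = yellow. Remove yellow from y_4.
That leaves y_2 = white.
That leaves y_4 = teal.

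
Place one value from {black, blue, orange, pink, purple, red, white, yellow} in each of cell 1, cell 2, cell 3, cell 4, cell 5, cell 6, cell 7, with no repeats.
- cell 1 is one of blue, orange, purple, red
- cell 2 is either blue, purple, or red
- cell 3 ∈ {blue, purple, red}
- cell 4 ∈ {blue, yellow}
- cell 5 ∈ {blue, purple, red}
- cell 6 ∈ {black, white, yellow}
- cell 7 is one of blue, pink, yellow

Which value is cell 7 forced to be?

pink

cell 2, cell 3, cell 5 share exactly the 3 values {blue, purple, red}; by pigeonhole those values go to them, so strike blue, purple, red from cell 1, cell 4, cell 7.
cell 1 has just one choice, so cell 1 = orange.
cell 4's domain is down to {yellow}, so cell 4 = yellow. So cell 6, cell 7 can't be yellow.
So cell 7 = pink.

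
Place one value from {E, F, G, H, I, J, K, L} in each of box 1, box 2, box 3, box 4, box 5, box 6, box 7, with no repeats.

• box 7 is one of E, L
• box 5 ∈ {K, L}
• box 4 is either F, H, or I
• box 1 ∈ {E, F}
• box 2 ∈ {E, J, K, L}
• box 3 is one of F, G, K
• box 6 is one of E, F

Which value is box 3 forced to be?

box 1 and box 6 between them cover only {E, F} — a naked pair. Remove those values from box 2, box 3, box 4, box 7.
That leaves box 7 = L. Eliminate L elsewhere: box 2, box 5.
box 5 has just one choice, so box 5 = K. Remove K from box 2, box 3.
So box 3 = G.

G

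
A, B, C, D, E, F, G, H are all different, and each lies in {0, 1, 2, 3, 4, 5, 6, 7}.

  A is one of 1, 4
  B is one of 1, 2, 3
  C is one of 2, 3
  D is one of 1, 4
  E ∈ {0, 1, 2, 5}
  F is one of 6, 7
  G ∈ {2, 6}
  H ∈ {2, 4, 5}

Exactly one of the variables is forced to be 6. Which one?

The 8 variables together cover exactly {0, 1, 2, 3, 4, 5, 6, 7} — 8 values for 8 variables — and 0 appears only in E's list, so E = 0.
The 7 still-open variables together cover exactly {1, 2, 3, 4, 5, 6, 7} — 7 values for 7 variables — and 5 appears only in H's list, so H = 5.
Among the 6 still-open variables, 7 fits only F (and all 6 values in {1, 2, 3, 4, 6, 7} must be used), so F = 7.
The 5 still-open variables draw from only 5 values {1, 2, 3, 4, 6}, so each is used; only G can be 6, hence G = 6.

G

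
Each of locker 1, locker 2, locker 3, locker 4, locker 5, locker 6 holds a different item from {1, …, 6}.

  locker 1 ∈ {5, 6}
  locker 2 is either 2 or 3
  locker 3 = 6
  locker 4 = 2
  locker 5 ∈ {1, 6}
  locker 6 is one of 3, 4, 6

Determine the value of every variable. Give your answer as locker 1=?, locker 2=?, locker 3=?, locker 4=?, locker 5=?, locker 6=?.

locker 1=5, locker 2=3, locker 3=6, locker 4=2, locker 5=1, locker 6=4

locker 3 has just one choice, so locker 3 = 6. Remove 6 from locker 1, locker 5, locker 6.
locker 4's domain is down to {2}, so locker 4 = 2. Strike 2 from locker 2.
locker 5 must be 1 (only option left).
That leaves locker 1 = 5.
That leaves locker 2 = 3. Eliminate 3 elsewhere: locker 6.
locker 6's domain is down to {4}, so locker 6 = 4.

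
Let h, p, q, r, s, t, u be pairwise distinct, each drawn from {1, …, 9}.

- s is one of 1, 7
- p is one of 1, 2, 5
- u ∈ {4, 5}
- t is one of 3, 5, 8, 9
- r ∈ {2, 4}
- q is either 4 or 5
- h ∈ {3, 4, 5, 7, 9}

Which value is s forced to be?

7

The 2 variables q and u are confined to {4, 5}, which locks those values in; drop them from h, p, r, t.
r has just one choice, so r = 2. Eliminate 2 elsewhere: p.
p's domain is down to {1}, so p = 1. Strike 1 from s.
So s = 7.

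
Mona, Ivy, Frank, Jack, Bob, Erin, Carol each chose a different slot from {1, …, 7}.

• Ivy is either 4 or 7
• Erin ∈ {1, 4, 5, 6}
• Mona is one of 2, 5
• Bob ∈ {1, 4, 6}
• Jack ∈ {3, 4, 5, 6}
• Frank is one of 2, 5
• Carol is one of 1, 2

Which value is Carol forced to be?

1

The 7 variables draw from only 7 values {1, 2, 3, 4, 5, 6, 7}, so each is used; only Jack can be 3, hence Jack = 3.
The 6 still-open variables together cover exactly {1, 2, 4, 5, 6, 7} — 6 values for 6 variables — and 7 appears only in Ivy's list, so Ivy = 7.
The 2 variables Mona and Frank are confined to {2, 5}, which locks those values in; drop them from Erin, Carol.
So Carol = 1.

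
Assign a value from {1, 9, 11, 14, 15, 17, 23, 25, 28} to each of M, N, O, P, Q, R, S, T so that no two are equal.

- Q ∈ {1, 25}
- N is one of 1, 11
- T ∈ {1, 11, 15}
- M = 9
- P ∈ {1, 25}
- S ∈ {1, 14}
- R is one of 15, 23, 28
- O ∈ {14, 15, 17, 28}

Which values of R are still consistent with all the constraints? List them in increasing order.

23, 28

M has just one choice, so M = 9.
P and Q share exactly the 2 values {1, 25}; by pigeonhole those values go to them, so strike 1, 25 from N, S, T.
That leaves N = 11. Strike 11 from T.
S must be 14 (only option left). Remove 14 from O.
That leaves T = 15. Strike 15 from O, R.
No further eliminations apply; R can still be any of 23, 28.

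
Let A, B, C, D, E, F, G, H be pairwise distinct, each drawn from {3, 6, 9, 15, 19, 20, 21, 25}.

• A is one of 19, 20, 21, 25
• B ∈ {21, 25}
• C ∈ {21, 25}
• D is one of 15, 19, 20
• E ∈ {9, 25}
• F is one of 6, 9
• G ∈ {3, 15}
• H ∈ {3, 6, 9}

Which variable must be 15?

G

B and C share exactly the 2 values {21, 25}; by pigeonhole those values go to them, so strike 21, 25 from A, E.
That leaves E = 9. Remove 9 from F, H.
That leaves F = 6. Eliminate 6 elsewhere: H.
H must be 3 (only option left). Remove 3 from G.
So 15 goes to G.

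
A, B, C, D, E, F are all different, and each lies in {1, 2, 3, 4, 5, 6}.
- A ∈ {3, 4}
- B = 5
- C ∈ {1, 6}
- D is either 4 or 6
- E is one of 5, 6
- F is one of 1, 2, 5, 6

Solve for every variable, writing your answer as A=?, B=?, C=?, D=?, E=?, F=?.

A=3, B=5, C=1, D=4, E=6, F=2

B's domain is down to {5}, so B = 5. So E, F can't be 5.
E has just one choice, so E = 6. Strike 6 from C, D, F.
C must be 1 (only option left). So F can't be 1.
D's domain is down to {4}, so D = 4. Strike 4 from A.
F's domain is down to {2}, so F = 2.
A's domain is down to {3}, so A = 3.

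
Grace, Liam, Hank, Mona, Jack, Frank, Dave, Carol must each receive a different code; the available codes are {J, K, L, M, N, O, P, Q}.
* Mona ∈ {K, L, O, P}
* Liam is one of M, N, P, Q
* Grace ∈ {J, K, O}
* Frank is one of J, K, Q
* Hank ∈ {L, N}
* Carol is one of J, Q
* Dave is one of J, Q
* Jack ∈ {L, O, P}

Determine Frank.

The 8 variables together cover exactly {J, K, L, M, N, O, P, Q} — 8 values for 8 variables — and M appears only in Liam's list, so Liam = M.
Among the 7 still-open variables, N fits only Hank (and all 7 values in {J, K, L, N, O, P, Q} must be used), so Hank = N.
The 2 variables Dave and Carol are confined to {J, Q}, which locks those values in; drop them from Grace, Frank.
So Frank = K.

K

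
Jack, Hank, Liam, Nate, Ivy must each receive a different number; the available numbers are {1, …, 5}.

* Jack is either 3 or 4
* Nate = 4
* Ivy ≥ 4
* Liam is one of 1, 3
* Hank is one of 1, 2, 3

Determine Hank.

2

Nate's domain is down to {4}, so Nate = 4. So Jack, Ivy can't be 4.
Ivy's domain is down to {5}, so Ivy = 5.
Jack has just one choice, so Jack = 3. Strike 3 from Hank, Liam.
That leaves Liam = 1. Eliminate 1 elsewhere: Hank.
So Hank = 2.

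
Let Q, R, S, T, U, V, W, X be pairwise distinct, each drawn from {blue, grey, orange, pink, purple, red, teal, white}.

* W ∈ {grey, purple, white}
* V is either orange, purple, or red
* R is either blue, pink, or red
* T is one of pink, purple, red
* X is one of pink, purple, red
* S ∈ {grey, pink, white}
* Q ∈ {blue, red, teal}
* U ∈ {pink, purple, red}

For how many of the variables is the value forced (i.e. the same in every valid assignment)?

3

The 8 variables together cover exactly {blue, grey, orange, pink, purple, red, teal, white} — 8 values for 8 variables — and orange appears only in V's list, so V = orange.
Among the 7 still-open variables, teal fits only Q (and all 7 values in {blue, grey, pink, purple, red, teal, white} must be used), so Q = teal.
Among the 6 still-open variables, blue fits only R (and all 6 values in {blue, grey, pink, purple, red, white} must be used), so R = blue.
T, U, X share exactly the 3 values {pink, purple, red}; by pigeonhole those values go to them, so strike pink, purple, red from S, W.
Determined: Q=teal, R=blue, V=orange. The other variables each still have more than one consistent value. That makes 3.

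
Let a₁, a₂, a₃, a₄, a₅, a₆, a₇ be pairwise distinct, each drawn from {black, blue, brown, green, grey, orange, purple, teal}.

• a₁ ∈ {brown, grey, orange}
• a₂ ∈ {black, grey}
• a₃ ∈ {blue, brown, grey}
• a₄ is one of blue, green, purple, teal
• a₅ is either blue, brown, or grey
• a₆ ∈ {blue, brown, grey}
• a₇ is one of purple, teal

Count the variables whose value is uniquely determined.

a₃, a₅, a₆ between them cover only {blue, brown, grey} — a naked triple. Remove those values from a₁, a₂, a₄.
a₁ has just one choice, so a₁ = orange.
a₂ must be black (only option left).
Determined: a₁=orange, a₂=black. The other variables each still have more than one consistent value. That makes 2.

2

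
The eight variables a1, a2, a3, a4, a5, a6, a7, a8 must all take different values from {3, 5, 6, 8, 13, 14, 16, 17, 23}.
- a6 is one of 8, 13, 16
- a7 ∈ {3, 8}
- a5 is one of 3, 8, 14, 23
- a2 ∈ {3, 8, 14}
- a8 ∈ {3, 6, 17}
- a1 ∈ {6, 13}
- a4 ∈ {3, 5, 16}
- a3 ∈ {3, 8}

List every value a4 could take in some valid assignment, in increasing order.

5, 16

The 2 variables a3 and a7 are confined to {3, 8}, which locks those values in; drop them from a2, a4, a5, a6, a8.
a2's domain is down to {14}, so a2 = 14. Eliminate 14 elsewhere: a5.
a5 has just one choice, so a5 = 23.
No further eliminations apply; a4 can still be any of 5, 16.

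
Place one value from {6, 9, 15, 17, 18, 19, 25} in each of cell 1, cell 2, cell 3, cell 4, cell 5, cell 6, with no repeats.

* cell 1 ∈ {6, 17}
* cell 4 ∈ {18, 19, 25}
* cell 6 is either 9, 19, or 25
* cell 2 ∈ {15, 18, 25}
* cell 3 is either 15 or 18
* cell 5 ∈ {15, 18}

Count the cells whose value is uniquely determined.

3

The 2 variables cell 3 and cell 5 are confined to {15, 18}, which locks those values in; drop them from cell 2, cell 4.
cell 2 has just one choice, so cell 2 = 25. So cell 4, cell 6 can't be 25.
cell 4 has just one choice, so cell 4 = 19. So cell 6 can't be 19.
cell 6 must be 9 (only option left).
Determined: cell 2=25, cell 4=19, cell 6=9. The other cells each still have more than one consistent value. That makes 3.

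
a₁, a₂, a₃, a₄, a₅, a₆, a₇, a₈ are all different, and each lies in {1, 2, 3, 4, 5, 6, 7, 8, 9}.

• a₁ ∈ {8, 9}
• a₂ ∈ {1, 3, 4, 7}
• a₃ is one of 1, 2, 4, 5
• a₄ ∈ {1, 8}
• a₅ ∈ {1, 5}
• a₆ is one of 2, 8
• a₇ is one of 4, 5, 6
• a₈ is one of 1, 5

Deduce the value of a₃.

a₅ and a₈ share exactly the 2 values {1, 5}; by pigeonhole those values go to them, so strike 1, 5 from a₂, a₃, a₄, a₇.
a₄ has just one choice, so a₄ = 8. Strike 8 from a₁, a₆.
That leaves a₆ = 2. Eliminate 2 elsewhere: a₃.
So a₃ = 4.

4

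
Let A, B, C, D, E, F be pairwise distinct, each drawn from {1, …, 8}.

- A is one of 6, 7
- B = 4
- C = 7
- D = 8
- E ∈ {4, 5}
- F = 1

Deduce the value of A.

6

B's domain is down to {4}, so B = 4. So E can't be 4.
C's domain is down to {7}, so C = 7. Eliminate 7 elsewhere: A.
So A = 6.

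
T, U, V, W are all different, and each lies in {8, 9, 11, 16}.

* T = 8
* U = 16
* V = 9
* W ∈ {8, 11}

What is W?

11

T has just one choice, so T = 8. Remove 8 from W.
So W = 11.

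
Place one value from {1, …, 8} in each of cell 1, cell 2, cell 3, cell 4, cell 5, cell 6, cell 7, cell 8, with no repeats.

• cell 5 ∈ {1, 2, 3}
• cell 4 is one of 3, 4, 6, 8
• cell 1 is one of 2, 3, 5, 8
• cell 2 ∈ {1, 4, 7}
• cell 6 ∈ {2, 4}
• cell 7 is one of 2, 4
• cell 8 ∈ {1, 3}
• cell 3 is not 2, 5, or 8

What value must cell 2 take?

7

Among the 8 variables, 5 fits only cell 1 (and all 8 values in {1, 2, 3, 4, 5, 6, 7, 8} must be used), so cell 1 = 5.
Among the 7 still-open variables, 8 fits only cell 4 (and all 7 values in {1, 2, 3, 4, 6, 7, 8} must be used), so cell 4 = 8.
Among the 6 still-open variables, 6 fits only cell 3 (and all 6 values in {1, 2, 3, 4, 6, 7} must be used), so cell 3 = 6.
Among the 5 still-open variables, 7 fits only cell 2 (and all 5 values in {1, 2, 3, 4, 7} must be used), so cell 2 = 7.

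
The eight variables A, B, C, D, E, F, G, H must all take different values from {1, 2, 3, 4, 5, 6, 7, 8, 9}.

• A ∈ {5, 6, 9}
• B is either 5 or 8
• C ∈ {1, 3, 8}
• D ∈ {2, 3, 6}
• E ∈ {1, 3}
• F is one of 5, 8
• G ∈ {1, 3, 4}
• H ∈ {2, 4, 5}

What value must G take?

The 8 variables together cover exactly {1, 2, 3, 4, 5, 6, 8, 9} — 8 values for 8 variables — and 9 appears only in A's list, so A = 9.
Among the 7 still-open variables, 6 fits only D (and all 7 values in {1, 2, 3, 4, 5, 6, 8} must be used), so D = 6.
The 6 still-open variables draw from only 6 values {1, 2, 3, 4, 5, 8}, so each is used; only H can be 2, hence H = 2.
The 5 still-open variables draw from only 5 values {1, 3, 4, 5, 8}, so each is used; only G can be 4, hence G = 4.

4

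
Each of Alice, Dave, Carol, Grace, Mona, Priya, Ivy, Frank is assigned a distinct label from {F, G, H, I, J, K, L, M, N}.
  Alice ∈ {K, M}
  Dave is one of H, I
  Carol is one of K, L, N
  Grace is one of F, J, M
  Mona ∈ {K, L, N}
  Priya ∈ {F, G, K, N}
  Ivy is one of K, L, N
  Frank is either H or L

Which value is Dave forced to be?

I

Carol, Mona, Ivy share exactly the 3 values {K, L, N}; by pigeonhole those values go to them, so strike K, L, N from Alice, Priya, Frank.
Alice has just one choice, so Alice = M. Remove M from Grace.
Frank has just one choice, so Frank = H. So Dave can't be H.
So Dave = I.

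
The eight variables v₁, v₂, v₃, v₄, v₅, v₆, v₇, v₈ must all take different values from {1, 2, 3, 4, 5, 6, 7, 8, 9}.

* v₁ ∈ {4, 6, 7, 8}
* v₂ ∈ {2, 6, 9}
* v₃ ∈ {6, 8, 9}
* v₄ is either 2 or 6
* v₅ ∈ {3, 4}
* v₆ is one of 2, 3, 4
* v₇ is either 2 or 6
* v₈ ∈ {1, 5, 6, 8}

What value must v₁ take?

7

v₄ and v₇ share exactly the 2 values {2, 6}; by pigeonhole those values go to them, so strike 2, 6 from v₁, v₂, v₃, v₆, v₈.
v₂'s domain is down to {9}, so v₂ = 9. So v₃ can't be 9.
v₃'s domain is down to {8}, so v₃ = 8. So v₁, v₈ can't be 8.
v₅ and v₆ between them cover only {3, 4} — a naked pair. Remove those values from v₁.
So v₁ = 7.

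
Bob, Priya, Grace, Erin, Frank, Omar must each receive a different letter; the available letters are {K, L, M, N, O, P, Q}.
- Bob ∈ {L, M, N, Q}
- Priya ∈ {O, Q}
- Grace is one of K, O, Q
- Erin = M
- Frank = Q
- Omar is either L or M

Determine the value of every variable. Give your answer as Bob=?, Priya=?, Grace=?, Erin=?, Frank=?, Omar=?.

Erin's domain is down to {M}, so Erin = M. Remove M from Bob, Omar.
Frank's domain is down to {Q}, so Frank = Q. Eliminate Q elsewhere: Bob, Priya, Grace.
That leaves Omar = L. So Bob can't be L.
Bob has just one choice, so Bob = N.
Priya's domain is down to {O}, so Priya = O. Strike O from Grace.
Grace's domain is down to {K}, so Grace = K.

Bob=N, Priya=O, Grace=K, Erin=M, Frank=Q, Omar=L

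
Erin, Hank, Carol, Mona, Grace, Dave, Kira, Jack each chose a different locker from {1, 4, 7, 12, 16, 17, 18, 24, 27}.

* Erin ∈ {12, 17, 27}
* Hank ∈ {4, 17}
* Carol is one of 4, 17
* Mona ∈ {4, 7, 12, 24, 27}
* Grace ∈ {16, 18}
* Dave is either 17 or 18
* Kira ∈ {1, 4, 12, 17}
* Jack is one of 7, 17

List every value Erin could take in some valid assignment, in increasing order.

12, 27

The 2 variables Hank and Carol are confined to {4, 17}, which locks those values in; drop them from Erin, Mona, Dave, Kira, Jack.
That leaves Dave = 18. So Grace can't be 18.
Jack must be 7 (only option left). Remove 7 from Mona.
That leaves Grace = 16.
No further eliminations apply; Erin can still be any of 12, 27.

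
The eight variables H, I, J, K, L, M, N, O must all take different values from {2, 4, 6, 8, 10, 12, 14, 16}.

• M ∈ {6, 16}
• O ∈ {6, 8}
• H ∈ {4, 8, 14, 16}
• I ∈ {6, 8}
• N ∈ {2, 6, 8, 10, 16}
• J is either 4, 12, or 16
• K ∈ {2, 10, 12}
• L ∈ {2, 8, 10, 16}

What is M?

16

The 8 variables draw from only 8 values {2, 4, 6, 8, 10, 12, 14, 16}, so each is used; only H can be 14, hence H = 14.
The 7 still-open variables together cover exactly {2, 4, 6, 8, 10, 12, 16} — 7 values for 7 variables — and 4 appears only in J's list, so J = 4.
Among the 6 still-open variables, 12 fits only K (and all 6 values in {2, 6, 8, 10, 12, 16} must be used), so K = 12.
I and O between them cover only {6, 8} — a naked pair. Remove those values from L, M, N.
So M = 16.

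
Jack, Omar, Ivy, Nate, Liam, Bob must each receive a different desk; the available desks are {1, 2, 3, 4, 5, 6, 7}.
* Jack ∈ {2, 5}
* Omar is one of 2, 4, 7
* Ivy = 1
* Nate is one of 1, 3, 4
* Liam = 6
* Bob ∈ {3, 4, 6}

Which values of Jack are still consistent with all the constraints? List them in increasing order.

2, 5

Ivy must be 1 (only option left). So Nate can't be 1.
Liam's domain is down to {6}, so Liam = 6. Eliminate 6 elsewhere: Bob.
Nate and Bob share exactly the 2 values {3, 4}; by pigeonhole those values go to them, so strike 3, 4 from Omar.
No further eliminations apply; Jack can still be any of 2, 5.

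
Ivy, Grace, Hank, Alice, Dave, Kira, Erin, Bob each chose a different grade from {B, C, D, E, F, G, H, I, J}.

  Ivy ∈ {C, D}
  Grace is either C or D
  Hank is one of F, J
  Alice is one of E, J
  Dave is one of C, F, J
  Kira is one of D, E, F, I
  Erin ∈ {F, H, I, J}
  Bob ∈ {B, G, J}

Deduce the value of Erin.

H

Ivy and Grace share exactly the 2 values {C, D}; by pigeonhole those values go to them, so strike C, D from Dave, Kira.
Hank and Dave share exactly the 2 values {F, J}; by pigeonhole those values go to them, so strike F, J from Alice, Kira, Erin, Bob.
Alice's domain is down to {E}, so Alice = E. Remove E from Kira.
Kira has just one choice, so Kira = I. Remove I from Erin.
So Erin = H.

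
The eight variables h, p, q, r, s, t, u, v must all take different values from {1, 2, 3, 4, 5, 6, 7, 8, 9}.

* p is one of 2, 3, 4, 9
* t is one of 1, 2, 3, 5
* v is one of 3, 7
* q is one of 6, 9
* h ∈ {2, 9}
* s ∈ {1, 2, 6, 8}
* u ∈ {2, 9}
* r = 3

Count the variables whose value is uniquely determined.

r's domain is down to {3}, so r = 3. Remove 3 from p, t, v.
v's domain is down to {7}, so v = 7.
h and u share exactly the 2 values {2, 9}; by pigeonhole those values go to them, so strike 2, 9 from p, q, s, t.
p has just one choice, so p = 4.
That leaves q = 6. Strike 6 from s.
Determined: p=4, q=6, r=3, v=7. The other variables each still have more than one consistent value. That makes 4.

4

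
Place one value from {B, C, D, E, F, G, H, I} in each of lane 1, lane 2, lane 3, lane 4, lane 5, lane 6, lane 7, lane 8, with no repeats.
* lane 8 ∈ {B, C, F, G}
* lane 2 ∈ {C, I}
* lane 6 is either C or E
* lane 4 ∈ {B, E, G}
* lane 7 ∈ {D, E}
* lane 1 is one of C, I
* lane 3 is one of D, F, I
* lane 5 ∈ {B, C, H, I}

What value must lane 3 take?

F

The 8 variables together cover exactly {B, C, D, E, F, G, H, I} — 8 values for 8 variables — and H appears only in lane 5's list, so lane 5 = H.
lane 1 and lane 2 share exactly the 2 values {C, I}; by pigeonhole those values go to them, so strike C, I from lane 3, lane 6, lane 8.
lane 6 has just one choice, so lane 6 = E. Eliminate E elsewhere: lane 4, lane 7.
lane 7's domain is down to {D}, so lane 7 = D. Remove D from lane 3.
So lane 3 = F.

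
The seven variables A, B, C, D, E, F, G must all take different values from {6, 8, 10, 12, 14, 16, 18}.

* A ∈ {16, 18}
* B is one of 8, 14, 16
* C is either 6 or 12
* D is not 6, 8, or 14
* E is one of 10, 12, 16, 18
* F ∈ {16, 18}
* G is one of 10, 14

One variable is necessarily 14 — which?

The 7 variables draw from only 7 values {6, 8, 10, 12, 14, 16, 18}, so each is used; only C can be 6, hence C = 6.
Among the 6 still-open variables, 8 fits only B (and all 6 values in {8, 10, 12, 14, 16, 18} must be used), so B = 8.
The 5 still-open variables draw from only 5 values {10, 12, 14, 16, 18}, so each is used; only G can be 14, hence G = 14.

G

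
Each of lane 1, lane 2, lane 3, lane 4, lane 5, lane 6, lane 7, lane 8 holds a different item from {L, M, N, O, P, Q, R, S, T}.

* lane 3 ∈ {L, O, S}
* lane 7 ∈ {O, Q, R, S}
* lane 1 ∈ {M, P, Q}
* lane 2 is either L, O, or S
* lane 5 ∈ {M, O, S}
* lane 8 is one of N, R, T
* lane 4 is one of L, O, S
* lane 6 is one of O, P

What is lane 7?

The 3 variables lane 2, lane 3, lane 4 are confined to {L, O, S}, which locks those values in; drop them from lane 5, lane 6, lane 7.
lane 5 has just one choice, so lane 5 = M. Eliminate M elsewhere: lane 1.
lane 6 has just one choice, so lane 6 = P. So lane 1 can't be P.
lane 1 must be Q (only option left). Eliminate Q elsewhere: lane 7.
So lane 7 = R.

R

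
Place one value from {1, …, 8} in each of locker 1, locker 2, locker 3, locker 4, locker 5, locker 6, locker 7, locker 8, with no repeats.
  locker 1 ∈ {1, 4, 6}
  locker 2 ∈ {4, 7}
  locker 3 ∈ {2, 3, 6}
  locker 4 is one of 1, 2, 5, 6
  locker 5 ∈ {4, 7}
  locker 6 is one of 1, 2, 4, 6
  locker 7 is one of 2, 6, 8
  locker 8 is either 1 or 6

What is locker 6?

2

The 8 variables draw from only 8 values {1, 2, 3, 4, 5, 6, 7, 8}, so each is used; only locker 3 can be 3, hence locker 3 = 3.
The 7 still-open variables draw from only 7 values {1, 2, 4, 5, 6, 7, 8}, so each is used; only locker 4 can be 5, hence locker 4 = 5.
Among the 6 still-open variables, 8 fits only locker 7 (and all 6 values in {1, 2, 4, 6, 7, 8} must be used), so locker 7 = 8.
The 5 still-open variables together cover exactly {1, 2, 4, 6, 7} — 5 values for 5 variables — and 2 appears only in locker 6's list, so locker 6 = 2.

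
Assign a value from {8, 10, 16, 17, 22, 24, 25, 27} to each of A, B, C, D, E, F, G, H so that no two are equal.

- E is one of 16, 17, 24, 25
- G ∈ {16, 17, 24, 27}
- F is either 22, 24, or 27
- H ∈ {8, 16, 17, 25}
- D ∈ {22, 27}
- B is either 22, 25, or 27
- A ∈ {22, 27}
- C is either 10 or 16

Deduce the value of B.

The 8 variables draw from only 8 values {8, 10, 16, 17, 22, 24, 25, 27}, so each is used; only H can be 8, hence H = 8.
Among the 7 still-open variables, 10 fits only C (and all 7 values in {10, 16, 17, 22, 24, 25, 27} must be used), so C = 10.
A and D between them cover only {22, 27} — a naked pair. Remove those values from B, F, G.
So B = 25.

25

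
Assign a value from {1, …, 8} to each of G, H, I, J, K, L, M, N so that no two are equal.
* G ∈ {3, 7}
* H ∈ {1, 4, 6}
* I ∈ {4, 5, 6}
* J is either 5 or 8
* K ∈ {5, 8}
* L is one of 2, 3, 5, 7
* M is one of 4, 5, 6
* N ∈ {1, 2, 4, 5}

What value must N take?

2

J and K between them cover only {5, 8} — a naked pair. Remove those values from I, L, M, N.
The 2 variables I and M are confined to {4, 6}, which locks those values in; drop them from H, N.
H has just one choice, so H = 1. Eliminate 1 elsewhere: N.
So N = 2.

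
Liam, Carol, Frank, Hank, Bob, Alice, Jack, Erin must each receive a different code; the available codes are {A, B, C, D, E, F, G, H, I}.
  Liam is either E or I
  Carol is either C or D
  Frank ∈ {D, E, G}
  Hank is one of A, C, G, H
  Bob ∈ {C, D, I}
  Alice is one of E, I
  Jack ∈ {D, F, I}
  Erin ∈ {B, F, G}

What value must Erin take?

B

Liam and Alice between them cover only {E, I} — a naked pair. Remove those values from Frank, Bob, Jack.
The 2 variables Carol and Bob are confined to {C, D}, which locks those values in; drop them from Frank, Hank, Jack.
Frank's domain is down to {G}, so Frank = G. Strike G from Hank, Erin.
Jack has just one choice, so Jack = F. Eliminate F elsewhere: Erin.
So Erin = B.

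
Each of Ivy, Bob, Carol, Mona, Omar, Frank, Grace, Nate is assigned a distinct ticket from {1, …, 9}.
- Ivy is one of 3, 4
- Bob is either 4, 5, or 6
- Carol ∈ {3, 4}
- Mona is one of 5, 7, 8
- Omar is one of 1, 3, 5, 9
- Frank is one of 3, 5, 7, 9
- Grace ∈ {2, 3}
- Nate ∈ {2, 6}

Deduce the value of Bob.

The 2 variables Ivy and Carol are confined to {3, 4}, which locks those values in; drop them from Bob, Omar, Frank, Grace.
Grace has just one choice, so Grace = 2. Eliminate 2 elsewhere: Nate.
That leaves Nate = 6. Eliminate 6 elsewhere: Bob.
So Bob = 5.

5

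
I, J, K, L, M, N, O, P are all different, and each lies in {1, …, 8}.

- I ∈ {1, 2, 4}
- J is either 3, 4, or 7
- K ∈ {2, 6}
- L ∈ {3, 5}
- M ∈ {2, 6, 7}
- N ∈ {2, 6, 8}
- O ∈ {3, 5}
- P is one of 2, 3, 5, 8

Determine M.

Among the 8 variables, 1 fits only I (and all 8 values in {1, 2, 3, 4, 5, 6, 7, 8} must be used), so I = 1.
The 7 still-open variables draw from only 7 values {2, 3, 4, 5, 6, 7, 8}, so each is used; only J can be 4, hence J = 4.
Among the 6 still-open variables, 7 fits only M (and all 6 values in {2, 3, 5, 6, 7, 8} must be used), so M = 7.

7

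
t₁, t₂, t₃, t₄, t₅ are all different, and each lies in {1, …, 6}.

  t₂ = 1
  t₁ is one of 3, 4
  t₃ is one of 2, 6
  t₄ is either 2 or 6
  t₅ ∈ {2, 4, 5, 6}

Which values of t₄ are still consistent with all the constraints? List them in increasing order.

t₂ must be 1 (only option left).
t₃ and t₄ between them cover only {2, 6} — a naked pair. Remove those values from t₅.
No further eliminations apply; t₄ can still be any of 2, 6.

2, 6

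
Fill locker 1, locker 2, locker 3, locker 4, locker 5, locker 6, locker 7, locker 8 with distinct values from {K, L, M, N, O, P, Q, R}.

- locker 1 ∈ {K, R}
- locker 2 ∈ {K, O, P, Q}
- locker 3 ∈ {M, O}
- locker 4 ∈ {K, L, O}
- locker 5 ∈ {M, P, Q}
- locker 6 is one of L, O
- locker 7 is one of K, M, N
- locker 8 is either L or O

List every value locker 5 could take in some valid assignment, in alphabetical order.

The 8 variables draw from only 8 values {K, L, M, N, O, P, Q, R}, so each is used; only locker 7 can be N, hence locker 7 = N.
The 7 still-open variables together cover exactly {K, L, M, O, P, Q, R} — 7 values for 7 variables — and R appears only in locker 1's list, so locker 1 = R.
locker 6 and locker 8 between them cover only {L, O} — a naked pair. Remove those values from locker 2, locker 3, locker 4.
locker 3 must be M (only option left). Remove M from locker 5.
locker 4's domain is down to {K}, so locker 4 = K. Remove K from locker 2.
No further eliminations apply; locker 5 can still be any of P, Q.

P, Q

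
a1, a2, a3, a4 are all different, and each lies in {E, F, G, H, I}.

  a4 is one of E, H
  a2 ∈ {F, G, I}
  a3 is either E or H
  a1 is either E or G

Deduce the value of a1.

G

a3 and a4 between them cover only {E, H} — a naked pair. Remove those values from a1.
So a1 = G.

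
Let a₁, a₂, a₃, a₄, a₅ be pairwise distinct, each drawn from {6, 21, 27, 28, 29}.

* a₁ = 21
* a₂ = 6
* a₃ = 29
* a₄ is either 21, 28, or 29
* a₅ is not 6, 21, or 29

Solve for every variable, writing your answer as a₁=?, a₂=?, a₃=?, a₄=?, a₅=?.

a₁=21, a₂=6, a₃=29, a₄=28, a₅=27

a₁'s domain is down to {21}, so a₁ = 21. Strike 21 from a₄.
That leaves a₂ = 6.
a₃ must be 29 (only option left). Eliminate 29 elsewhere: a₄.
a₄ has just one choice, so a₄ = 28. Strike 28 from a₅.
a₅ must be 27 (only option left).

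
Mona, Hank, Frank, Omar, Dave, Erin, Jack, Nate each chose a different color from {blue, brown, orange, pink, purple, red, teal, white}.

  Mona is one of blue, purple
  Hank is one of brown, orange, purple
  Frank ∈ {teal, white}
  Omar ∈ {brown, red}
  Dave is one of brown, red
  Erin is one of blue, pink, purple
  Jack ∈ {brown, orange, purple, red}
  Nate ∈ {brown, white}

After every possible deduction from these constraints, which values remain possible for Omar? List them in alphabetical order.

brown, red

Among the 8 variables, pink fits only Erin (and all 8 values in {blue, brown, orange, pink, purple, red, teal, white} must be used), so Erin = pink.
Among the 7 still-open variables, blue fits only Mona (and all 7 values in {blue, brown, orange, purple, red, teal, white} must be used), so Mona = blue.
The 6 still-open variables draw from only 6 values {brown, orange, purple, red, teal, white}, so each is used; only Frank can be teal, hence Frank = teal.
The 5 still-open variables together cover exactly {brown, orange, purple, red, white} — 5 values for 5 variables — and white appears only in Nate's list, so Nate = white.
Omar and Dave between them cover only {brown, red} — a naked pair. Remove those values from Hank, Jack.
No further eliminations apply; Omar can still be any of brown, red.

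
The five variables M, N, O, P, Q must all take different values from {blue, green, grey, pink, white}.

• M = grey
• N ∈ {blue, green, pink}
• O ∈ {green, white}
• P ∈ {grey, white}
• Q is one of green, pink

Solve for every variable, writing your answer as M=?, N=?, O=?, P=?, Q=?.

M must be grey (only option left). Eliminate grey elsewhere: P.
That leaves P = white. Strike white from O.
That leaves O = green. Remove green from N, Q.
Q has just one choice, so Q = pink. Remove pink from N.
That leaves N = blue.

M=grey, N=blue, O=green, P=white, Q=pink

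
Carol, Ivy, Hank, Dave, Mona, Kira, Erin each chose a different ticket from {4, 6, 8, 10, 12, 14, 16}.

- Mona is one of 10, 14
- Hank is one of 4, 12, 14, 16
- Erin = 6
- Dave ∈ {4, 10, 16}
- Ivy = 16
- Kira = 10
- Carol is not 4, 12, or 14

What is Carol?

Ivy's domain is down to {16}, so Ivy = 16. So Carol, Hank, Dave can't be 16.
That leaves Kira = 10. Eliminate 10 elsewhere: Carol, Dave, Mona.
Erin has just one choice, so Erin = 6. Remove 6 from Carol.
So Carol = 8.

8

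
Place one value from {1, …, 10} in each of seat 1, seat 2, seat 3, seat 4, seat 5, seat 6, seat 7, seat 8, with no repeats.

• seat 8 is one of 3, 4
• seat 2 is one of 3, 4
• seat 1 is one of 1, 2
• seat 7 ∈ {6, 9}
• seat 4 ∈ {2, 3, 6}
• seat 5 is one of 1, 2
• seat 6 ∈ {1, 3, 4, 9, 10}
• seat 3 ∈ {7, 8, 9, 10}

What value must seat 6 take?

10

seat 1 and seat 5 share exactly the 2 values {1, 2}; by pigeonhole those values go to them, so strike 1, 2 from seat 4, seat 6.
seat 2 and seat 8 share exactly the 2 values {3, 4}; by pigeonhole those values go to them, so strike 3, 4 from seat 4, seat 6.
seat 4's domain is down to {6}, so seat 4 = 6. Strike 6 from seat 7.
That leaves seat 7 = 9. Remove 9 from seat 3, seat 6.
So seat 6 = 10.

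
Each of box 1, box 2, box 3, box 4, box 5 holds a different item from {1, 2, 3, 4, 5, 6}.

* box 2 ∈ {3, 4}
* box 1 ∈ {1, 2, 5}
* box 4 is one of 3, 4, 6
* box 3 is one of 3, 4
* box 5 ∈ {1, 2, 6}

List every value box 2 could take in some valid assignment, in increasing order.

3, 4

The 2 variables box 2 and box 3 are confined to {3, 4}, which locks those values in; drop them from box 4.
That leaves box 4 = 6. Strike 6 from box 5.
No further eliminations apply; box 2 can still be any of 3, 4.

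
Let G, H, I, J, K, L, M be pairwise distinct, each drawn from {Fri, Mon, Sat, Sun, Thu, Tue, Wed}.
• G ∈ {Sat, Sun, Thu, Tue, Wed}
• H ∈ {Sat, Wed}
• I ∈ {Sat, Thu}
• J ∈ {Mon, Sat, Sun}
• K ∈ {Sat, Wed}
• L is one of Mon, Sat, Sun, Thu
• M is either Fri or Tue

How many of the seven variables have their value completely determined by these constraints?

3

The 7 variables together cover exactly {Fri, Mon, Sat, Sun, Thu, Tue, Wed} — 7 values for 7 variables — and Fri appears only in M's list, so M = Fri.
The 6 still-open variables draw from only 6 values {Mon, Sat, Sun, Thu, Tue, Wed}, so each is used; only G can be Tue, hence G = Tue.
The 2 variables H and K are confined to {Sat, Wed}, which locks those values in; drop them from I, J, L.
I has just one choice, so I = Thu. Eliminate Thu elsewhere: L.
Determined: G=Tue, I=Thu, M=Fri. The other variables each still have more than one consistent value. That makes 3.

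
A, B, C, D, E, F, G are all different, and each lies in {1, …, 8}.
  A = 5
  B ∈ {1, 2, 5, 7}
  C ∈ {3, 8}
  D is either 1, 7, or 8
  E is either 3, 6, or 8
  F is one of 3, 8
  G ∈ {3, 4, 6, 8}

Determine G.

4

A has just one choice, so A = 5. So B can't be 5.
C and F between them cover only {3, 8} — a naked pair. Remove those values from D, E, G.
E has just one choice, so E = 6. Strike 6 from G.
So G = 4.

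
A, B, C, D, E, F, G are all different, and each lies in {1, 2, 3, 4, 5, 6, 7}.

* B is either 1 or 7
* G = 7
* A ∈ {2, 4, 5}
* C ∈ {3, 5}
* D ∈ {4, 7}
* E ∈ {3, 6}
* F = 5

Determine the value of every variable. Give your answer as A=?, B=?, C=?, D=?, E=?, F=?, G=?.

A=2, B=1, C=3, D=4, E=6, F=5, G=7

F's domain is down to {5}, so F = 5. Remove 5 from A, C.
G's domain is down to {7}, so G = 7. So B, D can't be 7.
B has just one choice, so B = 1.
C has just one choice, so C = 3. So E can't be 3.
D must be 4 (only option left). So A can't be 4.
E's domain is down to {6}, so E = 6.
A's domain is down to {2}, so A = 2.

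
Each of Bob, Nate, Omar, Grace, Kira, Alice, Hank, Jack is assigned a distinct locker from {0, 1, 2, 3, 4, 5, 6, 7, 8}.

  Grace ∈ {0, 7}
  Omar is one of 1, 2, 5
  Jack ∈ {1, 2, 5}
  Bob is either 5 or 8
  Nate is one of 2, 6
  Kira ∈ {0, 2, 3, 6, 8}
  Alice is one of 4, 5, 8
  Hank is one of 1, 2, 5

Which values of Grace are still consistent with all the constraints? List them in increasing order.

0, 7

The 3 variables Omar, Hank, Jack are confined to {1, 2, 5}, which locks those values in; drop them from Bob, Nate, Kira, Alice.
Bob must be 8 (only option left). So Kira, Alice can't be 8.
Nate's domain is down to {6}, so Nate = 6. Eliminate 6 elsewhere: Kira.
That leaves Alice = 4.
No further eliminations apply; Grace can still be any of 0, 7.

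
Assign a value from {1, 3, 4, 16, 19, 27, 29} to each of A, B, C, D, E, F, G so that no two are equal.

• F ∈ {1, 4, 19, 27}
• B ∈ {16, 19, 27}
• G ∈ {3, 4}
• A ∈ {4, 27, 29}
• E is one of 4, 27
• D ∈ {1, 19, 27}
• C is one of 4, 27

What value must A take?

The 7 variables together cover exactly {1, 3, 4, 16, 19, 27, 29} — 7 values for 7 variables — and 3 appears only in G's list, so G = 3.
The 6 still-open variables together cover exactly {1, 4, 16, 19, 27, 29} — 6 values for 6 variables — and 16 appears only in B's list, so B = 16.
The 5 still-open variables draw from only 5 values {1, 4, 19, 27, 29}, so each is used; only A can be 29, hence A = 29.

29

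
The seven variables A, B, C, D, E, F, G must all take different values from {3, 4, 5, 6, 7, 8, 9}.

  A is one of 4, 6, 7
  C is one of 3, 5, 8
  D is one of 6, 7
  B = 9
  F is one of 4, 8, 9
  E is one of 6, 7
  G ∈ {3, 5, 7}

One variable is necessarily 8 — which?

F

B has just one choice, so B = 9. Eliminate 9 elsewhere: F.
D and E between them cover only {6, 7} — a naked pair. Remove those values from A, G.
A has just one choice, so A = 4. Strike 4 from F.
So 8 goes to F.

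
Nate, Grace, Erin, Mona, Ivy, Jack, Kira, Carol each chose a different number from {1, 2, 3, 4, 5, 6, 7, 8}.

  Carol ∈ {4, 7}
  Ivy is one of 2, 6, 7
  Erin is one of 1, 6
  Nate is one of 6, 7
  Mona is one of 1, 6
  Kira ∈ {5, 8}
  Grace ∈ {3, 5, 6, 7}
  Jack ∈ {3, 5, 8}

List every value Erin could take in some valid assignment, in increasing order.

The 8 variables draw from only 8 values {1, 2, 3, 4, 5, 6, 7, 8}, so each is used; only Ivy can be 2, hence Ivy = 2.
The 7 still-open variables draw from only 7 values {1, 3, 4, 5, 6, 7, 8}, so each is used; only Carol can be 4, hence Carol = 4.
Erin and Mona between them cover only {1, 6} — a naked pair. Remove those values from Nate, Grace.
Nate's domain is down to {7}, so Nate = 7. Eliminate 7 elsewhere: Grace.
No further eliminations apply; Erin can still be any of 1, 6.

1, 6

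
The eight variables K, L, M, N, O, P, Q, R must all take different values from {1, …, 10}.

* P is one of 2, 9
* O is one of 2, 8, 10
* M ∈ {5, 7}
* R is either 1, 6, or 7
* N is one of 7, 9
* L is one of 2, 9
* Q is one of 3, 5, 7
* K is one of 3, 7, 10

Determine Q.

L and P share exactly the 2 values {2, 9}; by pigeonhole those values go to them, so strike 2, 9 from N, O.
That leaves N = 7. Remove 7 from K, M, Q, R.
M has just one choice, so M = 5. So Q can't be 5.
So Q = 3.

3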